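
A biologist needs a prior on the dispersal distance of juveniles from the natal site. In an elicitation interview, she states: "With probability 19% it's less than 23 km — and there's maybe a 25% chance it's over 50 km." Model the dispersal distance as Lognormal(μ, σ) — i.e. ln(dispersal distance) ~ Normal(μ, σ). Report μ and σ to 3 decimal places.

μ ≈ 3.575, σ ≈ 0.500

If T ~ Lognormal(μ,σ) then ln T ~ Normal(μ,σ), so the p-quantile of ln T is μ + z_p·σ.
ln(23) = 3.135 and ln(50) = 3.912; z_{0.19} = -0.8779, z_{0.75} = 0.6745.
σ = (3.912 − 3.135)/(0.6745 − (-0.8779)) = 0.500.
μ = 3.135 − (-0.8779)·0.500 = 3.575.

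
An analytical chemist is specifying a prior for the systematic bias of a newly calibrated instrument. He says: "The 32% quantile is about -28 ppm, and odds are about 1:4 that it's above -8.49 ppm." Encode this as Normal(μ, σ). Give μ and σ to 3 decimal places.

For Normal(μ,σ), the p-quantile is μ + z_p·σ. Here z_{0.32} = -0.4677, z_{0.8} = 0.8416.
So -28 = μ − 0.4677σ and -8.49 = μ + 0.8416σ.
Subtracting: σ = (-8.49 − -28)/(0.8416 − (-0.4677)) = 14.901.
Then μ = -28 − (-0.4677)·14.901 = -21.031.

μ = -21.031, σ = 14.901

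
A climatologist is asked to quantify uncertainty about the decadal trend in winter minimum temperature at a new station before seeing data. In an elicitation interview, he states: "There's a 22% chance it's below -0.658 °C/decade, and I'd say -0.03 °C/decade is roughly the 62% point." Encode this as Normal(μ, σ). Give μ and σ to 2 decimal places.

For Normal(μ,σ), the p-quantile is μ + z_p·σ. Here z_{0.22} = -0.7722, z_{0.62} = 0.3055.
So -0.658 = μ − 0.7722σ and -0.03 = μ + 0.3055σ.
Subtracting: σ = (-0.03 − -0.658)/(0.3055 − (-0.7722)) = 0.58.
Then μ = -0.658 − (-0.7722)·0.58 = -0.21.

μ = -0.21, σ = 0.58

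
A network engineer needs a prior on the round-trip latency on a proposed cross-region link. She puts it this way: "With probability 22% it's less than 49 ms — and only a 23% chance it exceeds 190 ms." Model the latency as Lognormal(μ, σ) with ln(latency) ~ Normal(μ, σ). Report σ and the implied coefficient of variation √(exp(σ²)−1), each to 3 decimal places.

If T ~ Lognormal(μ,σ) then ln T ~ Normal(μ,σ), so the p-quantile of ln T is μ + z_p·σ.
ln(49) = 3.892 and ln(190) = 5.247; z_{0.22} = -0.7722, z_{0.77} = 0.7388.
σ = (5.247 − 3.892)/(0.7388 − (-0.7722)) = 0.897.
μ = 3.892 − (-0.7722)·0.897 = 4.584.
CV = √(exp(σ²)−1) = √(exp(0.8044)−1) = 1.111.

σ ≈ 0.897, CV ≈ 1.111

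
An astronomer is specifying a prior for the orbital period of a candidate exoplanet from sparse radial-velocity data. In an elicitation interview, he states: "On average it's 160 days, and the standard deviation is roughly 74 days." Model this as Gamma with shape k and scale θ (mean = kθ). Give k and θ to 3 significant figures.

k ≈ 4.67, θ ≈ 34.2

For Gamma(k, scale θ): mean = kθ, variance = kθ², so CV = 1/√k.
CV = SD/mean = 74/160 = 0.4625, hence k = 1/CV² = 4.67.
Then θ = mean/k = 160/4.67 = 34.2.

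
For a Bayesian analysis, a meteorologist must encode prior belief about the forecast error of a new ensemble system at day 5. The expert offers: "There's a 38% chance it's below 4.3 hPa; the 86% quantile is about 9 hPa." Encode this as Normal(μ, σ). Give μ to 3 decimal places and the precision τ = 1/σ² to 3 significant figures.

μ = 5.336, τ = 0.0869

The p-quantile of Normal(μ,σ) is μ + z_p·σ, with z_{0.38} = -0.3055 and z_{0.86} = 1.08.
Eliminate σ: μ = (z₂·x₁ − z₁·x₂)/(z₂ − z₁) = (1.08·4.3 − (-0.3055)·9)/1.386 = 5.336.
Then σ = (x₂ − x₁)/(z₂ − z₁) = (9 − 4.3)/1.386 = 3.392.
Precision τ = 1/σ² = 1/3.392² = 0.0869.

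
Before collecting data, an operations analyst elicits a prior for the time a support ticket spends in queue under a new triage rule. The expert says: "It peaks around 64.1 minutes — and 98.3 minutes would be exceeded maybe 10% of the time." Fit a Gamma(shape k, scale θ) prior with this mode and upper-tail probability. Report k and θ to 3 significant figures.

Gamma(k,θ) with k>1 has mode (k−1)θ, so θ = 64.1/(k−1).
Need P(X < 98.3) = 0.9 with θ tied to k this way. Start at k = 2, θ = 64.1: P(X<98.3) ≈ 0.453.
Too low — raise k to concentrate. Iterating converges to k ≈ 11.2.
Then θ = 64.1/(11.2−1) ≈ 6.28.

k ≈ 11.2, θ ≈ 6.28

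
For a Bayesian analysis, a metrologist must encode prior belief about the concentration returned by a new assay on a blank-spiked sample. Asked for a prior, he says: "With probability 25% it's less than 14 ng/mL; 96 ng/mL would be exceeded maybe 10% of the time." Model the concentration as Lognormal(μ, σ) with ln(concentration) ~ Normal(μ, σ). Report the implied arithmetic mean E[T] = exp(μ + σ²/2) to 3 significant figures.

If T ~ Lognormal(μ,σ) then ln T ~ Normal(μ,σ), so the p-quantile of ln T is μ + z_p·σ.
ln(14) = 2.639 and ln(96) = 4.564; z_{0.25} = -0.6745, z_{0.9} = 1.282.
σ = (4.564 − 2.639)/(1.282 − (-0.6745)) = 0.984.
μ = 2.639 − (-0.6745)·0.984 = 3.303.
E[T] = exp(μ + σ²/2) = exp(3.303 + 0.4844) = 44.1 ng/mL.

E[T] ≈ 44.1 ng/mL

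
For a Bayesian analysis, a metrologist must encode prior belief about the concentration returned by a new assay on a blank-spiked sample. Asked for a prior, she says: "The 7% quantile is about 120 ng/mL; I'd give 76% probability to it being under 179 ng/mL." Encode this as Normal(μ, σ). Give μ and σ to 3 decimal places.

For Normal(μ,σ), the p-quantile is μ + z_p·σ. Here z_{0.07} = -1.476, z_{0.76} = 0.7063.
So 120 = μ − 1.476σ and 179 = μ + 0.7063σ.
Subtracting: σ = (179 − 120)/(0.7063 − (-1.476)) = 27.038.
Then μ = 120 − (-1.476)·27.038 = 159.903.

μ = 159.903, σ = 27.038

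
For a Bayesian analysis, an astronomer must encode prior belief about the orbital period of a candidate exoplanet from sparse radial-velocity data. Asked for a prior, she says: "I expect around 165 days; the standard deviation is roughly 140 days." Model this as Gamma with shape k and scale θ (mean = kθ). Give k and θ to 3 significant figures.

k ≈ 1.39, θ ≈ 119

For Gamma(k, scale θ): mean = kθ, variance = kθ², so CV = 1/√k.
CV = SD/mean = 140/165 = 0.8485, hence k = 1/CV² = 1.39.
Then θ = mean/k = 165/1.39 = 119.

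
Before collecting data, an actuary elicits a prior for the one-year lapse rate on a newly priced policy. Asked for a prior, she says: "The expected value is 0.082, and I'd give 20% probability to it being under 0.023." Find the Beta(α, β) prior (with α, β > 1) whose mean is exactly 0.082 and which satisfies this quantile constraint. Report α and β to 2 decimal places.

With mean 0.082 fixed, write α = 0.082s, β = 0.918s where s = α+β.
Need P(θ < 0.023) = 0.2 under Beta(0.082s, 0.918s). Normal approximation: (q−m)/√(m(1−m)/s) ≈ z_{0.2} = -0.842, so s ≈ 0.082·0.918·(-0.842)²/(0.023−0.082)² = 15.3.
At s = 15.3: P(θ<0.023) ≈ 0.183. Adjusting to match 0.2 gives s ≈ 14.05.
So α = 0.082·14.05 ≈ 1.15, β = 0.918·14.05 ≈ 12.90.

α ≈ 1.15, β ≈ 12.90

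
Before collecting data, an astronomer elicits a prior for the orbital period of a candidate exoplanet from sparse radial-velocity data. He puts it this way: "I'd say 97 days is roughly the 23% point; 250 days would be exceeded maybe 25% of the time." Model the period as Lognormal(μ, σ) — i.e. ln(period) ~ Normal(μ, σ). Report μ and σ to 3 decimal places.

μ ≈ 5.070, σ ≈ 0.670

If T ~ Lognormal(μ,σ) then ln T ~ Normal(μ,σ), so the p-quantile of ln T is μ + z_p·σ.
ln(97) = 4.575 and ln(250) = 5.521; z_{0.23} = -0.7388, z_{0.75} = 0.6745.
σ = (5.521 − 4.575)/(0.6745 − (-0.7388)) = 0.670.
μ = 4.575 − (-0.7388)·0.670 = 5.070.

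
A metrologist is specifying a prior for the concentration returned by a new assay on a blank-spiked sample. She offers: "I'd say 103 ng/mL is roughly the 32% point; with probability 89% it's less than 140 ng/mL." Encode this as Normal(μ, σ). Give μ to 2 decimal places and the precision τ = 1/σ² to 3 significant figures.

μ = 113.21, τ = 0.0021

The p-quantile of Normal(μ,σ) is μ + z_p·σ, with z_{0.32} = -0.4677 and z_{0.89} = 1.227.
Eliminate σ: μ = (z₂·x₁ − z₁·x₂)/(z₂ − z₁) = (1.227·103 − (-0.4677)·140)/1.694 = 113.21.
Then σ = (x₂ − x₁)/(z₂ − z₁) = (140 − 103)/1.694 = 21.84.
Precision τ = 1/σ² = 1/21.84² = 0.0021.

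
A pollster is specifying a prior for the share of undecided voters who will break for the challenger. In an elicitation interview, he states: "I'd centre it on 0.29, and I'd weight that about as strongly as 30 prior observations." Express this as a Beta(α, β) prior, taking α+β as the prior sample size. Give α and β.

α = 8.7, β = 21.3

Under the effective-sample-size interpretation, Beta(α, β) has prior mean α/(α+β) and prior sample size α+β.
So α+β = 30 and α/(α+β) = 0.29, giving α = 0.29·30 = 8.7 and β = 30 − 8.7 = 21.3.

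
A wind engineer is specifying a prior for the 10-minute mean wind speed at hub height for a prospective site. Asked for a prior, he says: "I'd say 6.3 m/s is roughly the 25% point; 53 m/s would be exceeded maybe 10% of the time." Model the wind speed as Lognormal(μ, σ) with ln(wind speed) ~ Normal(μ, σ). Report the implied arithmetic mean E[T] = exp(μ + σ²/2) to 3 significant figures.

If T ~ Lognormal(μ,σ) then ln T ~ Normal(μ,σ), so the p-quantile of ln T is μ + z_p·σ.
ln(6.3) = 1.841 and ln(53) = 3.97; z_{0.25} = -0.6745, z_{0.9} = 1.282.
σ = (3.97 − 1.841)/(1.282 − (-0.6745)) = 1.089.
μ = 1.841 − (-0.6745)·1.089 = 2.575.
E[T] = exp(μ + σ²/2) = exp(2.575 + 0.5927) = 23.8 m/s.

E[T] ≈ 23.8 m/s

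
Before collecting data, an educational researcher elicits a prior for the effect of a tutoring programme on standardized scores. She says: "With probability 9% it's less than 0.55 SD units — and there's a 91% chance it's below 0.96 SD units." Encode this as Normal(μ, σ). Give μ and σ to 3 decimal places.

The p-quantile of Normal(μ,σ) is μ + z_p·σ, with z_{0.09} = -1.341 and z_{0.91} = 1.341.
Eliminate σ: μ = (z₂·x₁ − z₁·x₂)/(z₂ − z₁) = (1.341·0.55 − (-1.341)·0.96)/2.682 = 0.755.
Then σ = (x₂ − x₁)/(z₂ − z₁) = (0.96 − 0.55)/2.682 = 0.153.

μ = 0.755, σ = 0.153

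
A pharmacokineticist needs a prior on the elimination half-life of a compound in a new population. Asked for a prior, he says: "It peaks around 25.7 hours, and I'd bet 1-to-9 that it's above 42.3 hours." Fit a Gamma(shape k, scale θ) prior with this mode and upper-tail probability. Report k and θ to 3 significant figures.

k ≈ 8.59, θ ≈ 3.38

Gamma(k,θ) with k>1 has mode (k−1)θ, so θ = 25.7/(k−1).
Need P(X < 42.3) = 0.9 with θ tied to k this way. Start at k = 2, θ = 25.7: P(X<42.3) ≈ 0.490.
Too low — raise k to concentrate. Iterating converges to k ≈ 8.59.
Then θ = 25.7/(8.59−1) ≈ 3.38.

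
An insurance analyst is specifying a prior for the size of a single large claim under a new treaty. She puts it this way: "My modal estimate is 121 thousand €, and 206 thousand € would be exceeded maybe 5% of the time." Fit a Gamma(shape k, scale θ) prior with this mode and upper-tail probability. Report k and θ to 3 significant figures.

Gamma(k,θ) with k>1 has mode (k−1)θ, so θ = 121/(k−1).
Need P(X < 206) = 0.95 with θ tied to k this way. Start at k = 2, θ = 121: P(X<206) ≈ 0.508.
Too low — raise k to concentrate. Iterating converges to k ≈ 10.9.
Then θ = 121/(10.9−1) ≈ 12.3.

k ≈ 10.9, θ ≈ 12.3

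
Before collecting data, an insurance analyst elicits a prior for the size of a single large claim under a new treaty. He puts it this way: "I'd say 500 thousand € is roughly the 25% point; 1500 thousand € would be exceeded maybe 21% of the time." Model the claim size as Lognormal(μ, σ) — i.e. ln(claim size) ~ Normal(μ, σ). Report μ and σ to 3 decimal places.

μ ≈ 6.715, σ ≈ 0.742

If T ~ Lognormal(μ,σ) then ln T ~ Normal(μ,σ), so the p-quantile of ln T is μ + z_p·σ.
ln(500) = 6.215 and ln(1500) = 7.313; z_{0.25} = -0.6745, z_{0.79} = 0.8064.
σ = (7.313 − 6.215)/(0.8064 − (-0.6745)) = 0.742.
μ = 6.215 − (-0.6745)·0.742 = 6.715.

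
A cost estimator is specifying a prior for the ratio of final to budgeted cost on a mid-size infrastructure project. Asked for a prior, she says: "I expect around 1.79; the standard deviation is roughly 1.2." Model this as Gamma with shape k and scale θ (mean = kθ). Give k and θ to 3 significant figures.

k ≈ 2.23, θ ≈ 0.804

For Gamma(k, scale θ): mean = kθ, variance = kθ², so CV = 1/√k.
CV = SD/mean = 1.2/1.79 = 0.6704, hence k = 1/CV² = 2.23.
Then θ = mean/k = 1.79/2.23 = 0.804.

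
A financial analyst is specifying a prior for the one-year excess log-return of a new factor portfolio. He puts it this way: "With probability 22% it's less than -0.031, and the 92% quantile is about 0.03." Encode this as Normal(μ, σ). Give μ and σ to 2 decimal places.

For Normal(μ,σ), the p-quantile is μ + z_p·σ. Here z_{0.22} = -0.7722, z_{0.92} = 1.405.
So -0.031 = μ − 0.7722σ and 0.03 = μ + 1.405σ.
Subtracting: σ = (0.03 − -0.031)/(1.405 − (-0.7722)) = 0.03.
Then μ = -0.031 − (-0.7722)·0.03 = -0.01.

μ = -0.01, σ = 0.03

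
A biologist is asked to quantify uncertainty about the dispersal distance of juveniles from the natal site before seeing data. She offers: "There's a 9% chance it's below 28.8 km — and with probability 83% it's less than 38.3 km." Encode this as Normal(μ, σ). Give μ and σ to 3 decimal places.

For Normal(μ,σ), the p-quantile is μ + z_p·σ. Here z_{0.09} = -1.341, z_{0.83} = 0.9542.
So 28.8 = μ − 1.341σ and 38.3 = μ + 0.9542σ.
Subtracting: σ = (38.3 − 28.8)/(0.9542 − (-1.341)) = 4.140.
Then μ = 28.8 − (-1.341)·4.140 = 34.350.

μ = 34.350, σ = 4.140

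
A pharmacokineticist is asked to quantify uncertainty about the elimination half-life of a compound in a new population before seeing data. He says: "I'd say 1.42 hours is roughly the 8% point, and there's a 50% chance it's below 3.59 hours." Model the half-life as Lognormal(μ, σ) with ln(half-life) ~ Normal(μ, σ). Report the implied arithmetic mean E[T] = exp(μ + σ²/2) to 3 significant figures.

If T ~ Lognormal(μ,σ) then ln T ~ Normal(μ,σ), so the p-quantile of ln T is μ + z_p·σ.
ln(1.42) = 0.3507 and ln(3.59) = 1.278; z_{0.08} = -1.405, z_{0.5} = 0.
σ = (1.278 − 0.3507)/(0 − (-1.405)) = 0.660.
μ = 0.3507 − (-1.405)·0.660 = 1.278.
E[T] = exp(μ + σ²/2) = exp(1.278 + 0.2179) = 4.46 hours.

E[T] ≈ 4.46 hours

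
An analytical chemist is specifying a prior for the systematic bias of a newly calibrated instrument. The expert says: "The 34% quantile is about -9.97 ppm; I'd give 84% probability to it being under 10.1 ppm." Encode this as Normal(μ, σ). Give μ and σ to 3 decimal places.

μ = -4.086, σ = 14.265

For Normal(μ,σ), the p-quantile is μ + z_p·σ. Here z_{0.34} = -0.4125, z_{0.84} = 0.9945.
So -9.97 = μ − 0.4125σ and 10.1 = μ + 0.9945σ.
Subtracting: σ = (10.1 − -9.97)/(0.9945 − (-0.4125)) = 14.265.
Then μ = -9.97 − (-0.4125)·14.265 = -4.086.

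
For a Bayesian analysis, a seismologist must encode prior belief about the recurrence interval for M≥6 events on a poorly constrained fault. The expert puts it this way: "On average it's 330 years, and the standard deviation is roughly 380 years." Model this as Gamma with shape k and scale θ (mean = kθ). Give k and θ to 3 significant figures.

For Gamma(k, scale θ): mean = kθ, variance = kθ², so CV = 1/√k.
CV = SD/mean = 380/330 = 1.152, hence k = 1/CV² = 0.754.
Then θ = mean/k = 330/0.754 = 438.

k ≈ 0.754, θ ≈ 438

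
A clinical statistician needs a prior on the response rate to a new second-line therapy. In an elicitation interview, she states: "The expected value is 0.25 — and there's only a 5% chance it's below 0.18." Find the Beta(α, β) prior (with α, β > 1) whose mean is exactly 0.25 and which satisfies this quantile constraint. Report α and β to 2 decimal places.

With mean 0.25 fixed, write α = 0.25s, β = 0.75s where s = α+β.
Need P(θ < 0.18) = 0.05 under Beta(0.25s, 0.75s). Normal approximation: (q−m)/√(m(1−m)/s) ≈ z_{0.05} = -1.64, so s ≈ 0.25·0.75·(-1.64)²/(0.18−0.25)² = 103.5.
At s = 103.5: P(θ<0.18) ≈ 0.042. Adjusting to match 0.05 gives s ≈ 93.90.
So α = 0.25·93.90 ≈ 23.48, β = 0.75·93.90 ≈ 70.43.

α ≈ 23.48, β ≈ 70.43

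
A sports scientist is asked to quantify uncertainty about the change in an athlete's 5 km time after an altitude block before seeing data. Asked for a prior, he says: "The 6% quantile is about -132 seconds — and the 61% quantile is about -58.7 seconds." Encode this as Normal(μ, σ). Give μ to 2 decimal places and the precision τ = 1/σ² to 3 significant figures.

μ = -69.86, τ = 0.000626

For Normal(μ,σ), the p-quantile is μ + z_p·σ. Here z_{0.06} = -1.555, z_{0.61} = 0.2793.
So -132 = μ − 1.555σ and -58.7 = μ + 0.2793σ.
Subtracting: σ = (-58.7 − -132)/(0.2793 − (-1.555)) = 39.97.
Then μ = -132 − (-1.555)·39.97 = -69.86.
Precision τ = 1/σ² = 1/39.97² = 0.000626.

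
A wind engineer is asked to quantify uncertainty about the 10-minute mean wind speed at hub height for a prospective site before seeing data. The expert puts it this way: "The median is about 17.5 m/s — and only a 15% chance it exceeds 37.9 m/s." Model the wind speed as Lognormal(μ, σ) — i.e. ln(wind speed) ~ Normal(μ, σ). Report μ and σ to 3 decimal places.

If T ~ Lognormal(μ,σ) then ln T ~ Normal(μ,σ), so the p-quantile of ln T is μ + z_p·σ.
ln(17.5) = 2.862 and ln(37.9) = 3.635; z_{0.5} = 0, z_{0.85} = 1.036.
σ = (3.635 − 2.862)/(1.036 − (0)) = 0.746.
μ = 2.862 − (0)·0.746 = 2.862.

μ ≈ 2.862, σ ≈ 0.746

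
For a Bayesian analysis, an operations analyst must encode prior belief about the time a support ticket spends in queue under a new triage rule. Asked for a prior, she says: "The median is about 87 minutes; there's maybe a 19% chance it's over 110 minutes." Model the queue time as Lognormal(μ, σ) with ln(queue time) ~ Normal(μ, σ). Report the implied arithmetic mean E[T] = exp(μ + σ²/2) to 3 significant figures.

E[T] ≈ 90.2 minutes

If T ~ Lognormal(μ,σ) then ln T ~ Normal(μ,σ), so the p-quantile of ln T is μ + z_p·σ.
ln(87) = 4.466 and ln(110) = 4.7; z_{0.5} = 0, z_{0.81} = 0.8779.
σ = (4.7 − 4.466)/(0.8779 − (0)) = 0.267.
μ = 4.466 − (0)·0.267 = 4.466.
E[T] = exp(μ + σ²/2) = exp(4.466 + 0.0357) = 90.2 minutes.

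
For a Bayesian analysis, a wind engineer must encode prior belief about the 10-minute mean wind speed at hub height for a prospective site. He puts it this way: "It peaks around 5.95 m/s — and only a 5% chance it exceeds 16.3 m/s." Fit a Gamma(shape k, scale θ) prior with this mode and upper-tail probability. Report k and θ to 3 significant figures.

Gamma(k,θ) with k>1 has mode (k−1)θ, so θ = 5.95/(k−1).
Need P(X < 16.3) = 0.95 with θ tied to k this way. Start at k = 2, θ = 5.95: P(X<16.3) ≈ 0.758.
Too low — raise k to concentrate. Iterating converges to k ≈ 3.64.
Then θ = 5.95/(3.64−1) ≈ 2.25.

k ≈ 3.64, θ ≈ 2.25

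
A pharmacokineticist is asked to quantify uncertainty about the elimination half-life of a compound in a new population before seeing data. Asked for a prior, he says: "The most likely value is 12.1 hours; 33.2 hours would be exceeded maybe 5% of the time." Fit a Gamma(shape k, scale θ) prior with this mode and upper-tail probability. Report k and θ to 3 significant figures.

k ≈ 3.63, θ ≈ 4.59

Gamma(k,θ) with k>1 has mode (k−1)θ, so θ = 12.1/(k−1).
Need P(X < 33.2) = 0.95 with θ tied to k this way. Start at k = 2, θ = 12.1: P(X<33.2) ≈ 0.759.
Too low — raise k to concentrate. Iterating converges to k ≈ 3.63.
Then θ = 12.1/(3.63−1) ≈ 4.59.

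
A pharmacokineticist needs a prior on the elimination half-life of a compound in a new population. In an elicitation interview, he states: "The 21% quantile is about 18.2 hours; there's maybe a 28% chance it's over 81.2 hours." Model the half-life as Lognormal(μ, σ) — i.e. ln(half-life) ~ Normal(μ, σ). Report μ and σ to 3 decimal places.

μ ≈ 3.770, σ ≈ 1.076

If T ~ Lognormal(μ,σ) then ln T ~ Normal(μ,σ), so the p-quantile of ln T is μ + z_p·σ.
ln(18.2) = 2.901 and ln(81.2) = 4.397; z_{0.21} = -0.8064, z_{0.72} = 0.5828.
σ = (4.397 − 2.901)/(0.5828 − (-0.8064)) = 1.076.
μ = 2.901 − (-0.8064)·1.076 = 3.770.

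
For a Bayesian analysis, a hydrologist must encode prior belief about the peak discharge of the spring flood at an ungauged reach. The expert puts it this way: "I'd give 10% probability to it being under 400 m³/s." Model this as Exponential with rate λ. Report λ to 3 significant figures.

λ ≈ 0.000263

P(T < 400.0) = 1 − e^(−λ·400.0) = 0.1, so λ = −ln(1−0.1)/400.0 = −ln(0.9)/400.0 = 0.000263.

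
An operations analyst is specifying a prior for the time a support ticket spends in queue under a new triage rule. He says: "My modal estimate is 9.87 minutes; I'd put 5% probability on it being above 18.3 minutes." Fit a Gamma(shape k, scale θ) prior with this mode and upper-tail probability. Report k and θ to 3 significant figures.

Gamma(k,θ) with k>1 has mode (k−1)θ, so θ = 9.87/(k−1).
Need P(X < 18.3) = 0.95 with θ tied to k this way. Start at k = 2, θ = 9.87: P(X<18.3) ≈ 0.553.
Too low — raise k to concentrate. Iterating converges to k ≈ 8.3.
Then θ = 9.87/(8.3−1) ≈ 1.35.

k ≈ 8.3, θ ≈ 1.35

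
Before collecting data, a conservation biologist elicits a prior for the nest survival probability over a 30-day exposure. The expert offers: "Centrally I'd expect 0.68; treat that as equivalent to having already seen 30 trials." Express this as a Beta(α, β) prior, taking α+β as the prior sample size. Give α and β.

α = 20.4, β = 9.6

Under the effective-sample-size interpretation, Beta(α, β) has prior mean α/(α+β) and prior sample size α+β.
So α+β = 30 and α/(α+β) = 0.68, giving α = 0.68·30 = 20.4 and β = 30 − 20.4 = 9.6.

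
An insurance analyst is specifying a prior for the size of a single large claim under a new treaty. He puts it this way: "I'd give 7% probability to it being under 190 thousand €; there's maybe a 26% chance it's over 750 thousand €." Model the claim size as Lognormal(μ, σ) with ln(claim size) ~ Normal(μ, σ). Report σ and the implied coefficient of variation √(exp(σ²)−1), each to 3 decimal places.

If T ~ Lognormal(μ,σ) then ln T ~ Normal(μ,σ), so the p-quantile of ln T is μ + z_p·σ.
ln(190) = 5.247 and ln(750) = 6.62; z_{0.07} = -1.476, z_{0.74} = 0.6433.
σ = (6.62 − 5.247)/(0.6433 − (-1.476)) = 0.648.
μ = 5.247 − (-1.476)·0.648 = 6.203.
CV = √(exp(σ²)−1) = √(exp(0.4198)−1) = 0.722.

σ ≈ 0.648, CV ≈ 0.722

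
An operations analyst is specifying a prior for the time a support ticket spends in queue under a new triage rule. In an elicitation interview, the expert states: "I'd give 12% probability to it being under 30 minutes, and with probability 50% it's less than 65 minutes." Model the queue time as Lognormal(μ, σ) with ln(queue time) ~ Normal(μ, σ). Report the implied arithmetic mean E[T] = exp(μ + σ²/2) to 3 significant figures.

E[T] ≈ 80.7 minutes

If T ~ Lognormal(μ,σ) then ln T ~ Normal(μ,σ), so the p-quantile of ln T is μ + z_p·σ.
ln(30) = 3.401 and ln(65) = 4.174; z_{0.12} = -1.175, z_{0.5} = 0.
σ = (4.174 − 3.401)/(0 − (-1.175)) = 0.658.
μ = 3.401 − (-1.175)·0.658 = 4.174.
E[T] = exp(μ + σ²/2) = exp(4.174 + 0.2165) = 80.7 minutes.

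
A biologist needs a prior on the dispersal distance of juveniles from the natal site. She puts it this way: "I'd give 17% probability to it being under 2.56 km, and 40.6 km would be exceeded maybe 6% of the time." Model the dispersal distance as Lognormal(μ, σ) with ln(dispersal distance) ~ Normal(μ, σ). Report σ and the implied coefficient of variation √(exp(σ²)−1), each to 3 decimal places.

If T ~ Lognormal(μ,σ) then ln T ~ Normal(μ,σ), so the p-quantile of ln T is μ + z_p·σ.
ln(2.56) = 0.94 and ln(40.6) = 3.704; z_{0.17} = -0.9542, z_{0.94} = 1.555.
σ = (3.704 − 0.94)/(1.555 − (-0.9542)) = 1.102.
μ = 0.94 − (-0.9542)·1.102 = 1.991.
CV = √(exp(σ²)−1) = √(exp(1.2134)−1) = 1.538.

σ ≈ 1.102, CV ≈ 1.538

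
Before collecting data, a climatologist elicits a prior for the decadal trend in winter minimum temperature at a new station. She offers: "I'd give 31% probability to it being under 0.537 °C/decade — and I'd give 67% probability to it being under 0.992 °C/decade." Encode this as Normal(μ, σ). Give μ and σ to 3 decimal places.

The p-quantile of Normal(μ,σ) is μ + z_p·σ, with z_{0.31} = -0.4959 and z_{0.67} = 0.4399.
Eliminate σ: μ = (z₂·x₁ − z₁·x₂)/(z₂ − z₁) = (0.4399·0.537 − (-0.4959)·0.992)/0.9358 = 0.778.
Then σ = (x₂ − x₁)/(z₂ − z₁) = (0.992 − 0.537)/0.9358 = 0.486.

μ = 0.778, σ = 0.486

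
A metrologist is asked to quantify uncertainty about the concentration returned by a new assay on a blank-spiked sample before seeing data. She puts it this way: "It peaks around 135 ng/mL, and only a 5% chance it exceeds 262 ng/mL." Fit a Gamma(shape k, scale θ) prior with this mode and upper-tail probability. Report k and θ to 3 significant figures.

Gamma(k,θ) with k>1 has mode (k−1)θ, so θ = 135/(k−1).
Need P(X < 262) = 0.95 with θ tied to k this way. Start at k = 2, θ = 135: P(X<262) ≈ 0.578.
Too low — raise k to concentrate. Iterating converges to k ≈ 7.32.
Then θ = 135/(7.32−1) ≈ 21.4.

k ≈ 7.32, θ ≈ 21.4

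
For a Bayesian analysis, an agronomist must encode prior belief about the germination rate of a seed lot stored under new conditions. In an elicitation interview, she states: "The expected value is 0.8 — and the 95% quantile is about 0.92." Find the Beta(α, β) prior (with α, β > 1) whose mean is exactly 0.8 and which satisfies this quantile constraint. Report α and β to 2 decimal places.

With mean 0.8 fixed, write α = 0.8s, β = 0.2s where s = α+β.
Need P(θ < 0.92) = 0.95 under Beta(0.8s, 0.2s). Normal approximation: (q−m)/√(m(1−m)/s) ≈ z_{0.95} = 1.64, so s ≈ 0.8·0.2·(1.64)²/(0.92−0.8)² = 30.1.
At s = 30.1: P(θ<0.92) ≈ 0.975. Adjusting to match 0.95 gives s ≈ 22.06.
So α = 0.8·22.06 ≈ 17.65, β = 0.2·22.06 ≈ 4.41.

α ≈ 17.65, β ≈ 4.41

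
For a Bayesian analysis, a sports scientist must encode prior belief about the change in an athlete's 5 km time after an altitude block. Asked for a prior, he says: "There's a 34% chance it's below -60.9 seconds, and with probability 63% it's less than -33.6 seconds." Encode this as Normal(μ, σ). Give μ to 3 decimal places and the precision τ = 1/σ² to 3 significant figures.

μ = -45.772, τ = 0.000743

The p-quantile of Normal(μ,σ) is μ + z_p·σ, with z_{0.34} = -0.4125 and z_{0.63} = 0.3319.
Eliminate σ: μ = (z₂·x₁ − z₁·x₂)/(z₂ − z₁) = (0.3319·-60.9 − (-0.4125)·-33.6)/0.7443 = -45.772.
Then σ = (x₂ − x₁)/(z₂ − z₁) = (-33.6 − -60.9)/0.7443 = 36.678.
Precision τ = 1/σ² = 1/36.68² = 0.000743.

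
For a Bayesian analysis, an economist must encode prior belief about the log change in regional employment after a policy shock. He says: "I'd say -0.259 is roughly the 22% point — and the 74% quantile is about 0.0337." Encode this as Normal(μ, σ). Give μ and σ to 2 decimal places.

μ = -0.10, σ = 0.21

The p-quantile of Normal(μ,σ) is μ + z_p·σ, with z_{0.22} = -0.7722 and z_{0.74} = 0.6433.
Eliminate σ: μ = (z₂·x₁ − z₁·x₂)/(z₂ − z₁) = (0.6433·-0.259 − (-0.7722)·0.0337)/1.416 = -0.10.
Then σ = (x₂ − x₁)/(z₂ − z₁) = (0.0337 − -0.259)/1.416 = 0.21.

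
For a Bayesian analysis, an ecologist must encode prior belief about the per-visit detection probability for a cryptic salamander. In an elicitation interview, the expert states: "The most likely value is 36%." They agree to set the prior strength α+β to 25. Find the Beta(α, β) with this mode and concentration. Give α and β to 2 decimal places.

For α,β > 1 the Beta mode is (α−1)/(α+β−2). With α+β = 25, the mode is (α−1)/23.
Set (α−1)/23 = 0.36 → α = 1 + 0.36·23 = 9.28.
β = 25 − α = 15.72.

α = 9.28, β = 15.72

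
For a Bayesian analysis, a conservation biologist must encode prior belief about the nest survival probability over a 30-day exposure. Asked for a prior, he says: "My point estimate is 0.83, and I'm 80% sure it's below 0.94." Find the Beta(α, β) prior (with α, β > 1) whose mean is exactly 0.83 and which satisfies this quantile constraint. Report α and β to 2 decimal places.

With mean 0.83 fixed, write α = 0.83s, β = 0.17s where s = α+β.
Need P(θ < 0.94) = 0.8 under Beta(0.83s, 0.17s). Normal approximation: (q−m)/√(m(1−m)/s) ≈ z_{0.8} = 0.842, so s ≈ 0.83·0.17·(0.842)²/(0.94−0.83)² = 8.3.
At s = 8.3: P(θ<0.94) ≈ 0.805. Adjusting to match 0.8 gives s ≈ 8.06.
So α = 0.83·8.06 ≈ 6.69, β = 0.17·8.06 ≈ 1.37.

α ≈ 6.69, β ≈ 1.37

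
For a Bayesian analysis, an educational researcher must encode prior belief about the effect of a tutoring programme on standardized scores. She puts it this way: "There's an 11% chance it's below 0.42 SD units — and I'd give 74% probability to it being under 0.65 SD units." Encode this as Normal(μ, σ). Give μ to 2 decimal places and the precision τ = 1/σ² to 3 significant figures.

For Normal(μ,σ), the p-quantile is μ + z_p·σ. Here z_{0.11} = -1.227, z_{0.74} = 0.6433.
So 0.42 = μ − 1.227σ and 0.65 = μ + 0.6433σ.
Subtracting: σ = (0.65 − 0.42)/(0.6433 − (-1.227)) = 0.12.
Then μ = 0.42 − (-1.227)·0.12 = 0.57.
Precision τ = 1/σ² = 1/0.123² = 66.1.

μ = 0.57, τ = 66.1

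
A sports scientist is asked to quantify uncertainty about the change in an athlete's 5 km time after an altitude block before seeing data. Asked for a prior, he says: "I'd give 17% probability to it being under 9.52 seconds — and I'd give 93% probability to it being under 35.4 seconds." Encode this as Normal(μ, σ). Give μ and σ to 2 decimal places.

The p-quantile of Normal(μ,σ) is μ + z_p·σ, with z_{0.17} = -0.9542 and z_{0.93} = 1.476.
Eliminate σ: μ = (z₂·x₁ − z₁·x₂)/(z₂ − z₁) = (1.476·9.52 − (-0.9542)·35.4)/2.43 = 19.68.
Then σ = (x₂ − x₁)/(z₂ − z₁) = (35.4 − 9.52)/2.43 = 10.65.

μ = 19.68, σ = 10.65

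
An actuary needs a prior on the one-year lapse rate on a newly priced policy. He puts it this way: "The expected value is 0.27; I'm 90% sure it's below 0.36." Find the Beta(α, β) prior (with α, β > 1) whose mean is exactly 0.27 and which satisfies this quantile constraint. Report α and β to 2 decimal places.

α ≈ 11.23, β ≈ 30.35

With mean 0.27 fixed, write α = 0.27s, β = 0.73s where s = α+β.
Need P(θ < 0.36) = 0.9 under Beta(0.27s, 0.73s). Normal approximation: (q−m)/√(m(1−m)/s) ≈ z_{0.9} = 1.28, so s ≈ 0.27·0.73·(1.28)²/(0.36−0.27)² = 40.0.
At s = 40.0: P(θ<0.36) ≈ 0.896. Adjusting to match 0.9 gives s ≈ 41.57.
So α = 0.27·41.57 ≈ 11.23, β = 0.73·41.57 ≈ 30.35.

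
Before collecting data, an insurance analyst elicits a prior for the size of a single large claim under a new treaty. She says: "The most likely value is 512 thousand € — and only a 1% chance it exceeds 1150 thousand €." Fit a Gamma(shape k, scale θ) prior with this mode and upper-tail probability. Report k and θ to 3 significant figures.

Gamma(k,θ) with k>1 has mode (k−1)θ, so θ = 512/(k−1).
Need P(X < 1150) = 0.99 with θ tied to k this way. Start at k = 2, θ = 512: P(X<1150) ≈ 0.657.
Too low — raise k to concentrate. Iterating converges to k ≈ 8.33.
Then θ = 512/(8.33−1) ≈ 69.8.

k ≈ 8.33, θ ≈ 69.8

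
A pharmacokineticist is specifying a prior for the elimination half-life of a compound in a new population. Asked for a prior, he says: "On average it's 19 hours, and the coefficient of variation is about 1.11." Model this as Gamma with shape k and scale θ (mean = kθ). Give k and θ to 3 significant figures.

k ≈ 0.812, θ ≈ 23.4

For Gamma(k, scale θ): mean = kθ, variance = kθ², so CV = 1/√k.
CV = 1.11, hence k = 1/CV² = 0.812.
Then θ = mean/k = 19/0.812 = 23.4.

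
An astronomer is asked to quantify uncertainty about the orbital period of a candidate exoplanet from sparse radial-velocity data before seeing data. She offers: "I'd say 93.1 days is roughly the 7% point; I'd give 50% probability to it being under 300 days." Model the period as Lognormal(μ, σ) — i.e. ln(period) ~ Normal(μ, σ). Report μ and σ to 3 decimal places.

μ ≈ 5.704, σ ≈ 0.793

If T ~ Lognormal(μ,σ) then ln T ~ Normal(μ,σ), so the p-quantile of ln T is μ + z_p·σ.
ln(93.1) = 4.534 and ln(300) = 5.704; z_{0.07} = -1.476, z_{0.5} = 0.
σ = (5.704 − 4.534)/(0 − (-1.476)) = 0.793.
μ = 4.534 − (-1.476)·0.793 = 5.704.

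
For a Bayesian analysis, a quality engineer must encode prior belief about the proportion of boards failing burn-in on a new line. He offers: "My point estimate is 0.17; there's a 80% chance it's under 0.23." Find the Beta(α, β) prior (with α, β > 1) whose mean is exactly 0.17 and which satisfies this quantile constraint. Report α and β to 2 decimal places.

With mean 0.17 fixed, write α = 0.17s, β = 0.83s where s = α+β.
Need P(θ < 0.23) = 0.8 under Beta(0.17s, 0.83s). Normal approximation: (q−m)/√(m(1−m)/s) ≈ z_{0.8} = 0.842, so s ≈ 0.17·0.83·(0.842)²/(0.23−0.17)² = 27.8.
At s = 27.8: P(θ<0.23) ≈ 0.811. Adjusting to match 0.8 gives s ≈ 24.64.
So α = 0.17·24.64 ≈ 4.19, β = 0.83·24.64 ≈ 20.45.

α ≈ 4.19, β ≈ 20.45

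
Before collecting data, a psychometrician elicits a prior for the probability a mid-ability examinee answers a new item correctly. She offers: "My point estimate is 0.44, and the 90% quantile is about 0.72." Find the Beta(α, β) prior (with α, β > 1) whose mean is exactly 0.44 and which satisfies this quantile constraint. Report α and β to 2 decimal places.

α ≈ 2.19, β ≈ 2.79

With mean 0.44 fixed, write α = 0.44s, β = 0.56s where s = α+β.
Need P(θ < 0.72) = 0.9 under Beta(0.44s, 0.56s). Normal approximation: (q−m)/√(m(1−m)/s) ≈ z_{0.9} = 1.28, so s ≈ 0.44·0.56·(1.28)²/(0.72−0.44)² = 5.2.
At s = 5.2: P(θ<0.72) ≈ 0.904. Adjusting to match 0.9 gives s ≈ 4.98.
So α = 0.44·4.98 ≈ 2.19, β = 0.56·4.98 ≈ 2.79.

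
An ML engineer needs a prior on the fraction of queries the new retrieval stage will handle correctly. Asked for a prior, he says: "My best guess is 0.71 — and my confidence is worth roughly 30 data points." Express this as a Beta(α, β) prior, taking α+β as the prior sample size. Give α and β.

α = 21.3, β = 8.7

Under the effective-sample-size interpretation, Beta(α, β) has prior mean α/(α+β) and prior sample size α+β.
So α+β = 30 and α/(α+β) = 0.71, giving α = 0.71·30 = 21.3 and β = 30 − 21.3 = 8.7.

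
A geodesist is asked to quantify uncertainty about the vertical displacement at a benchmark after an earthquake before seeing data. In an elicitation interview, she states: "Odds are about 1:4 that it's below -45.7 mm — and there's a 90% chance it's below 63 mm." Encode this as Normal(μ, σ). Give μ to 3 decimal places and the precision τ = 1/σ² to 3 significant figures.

For Normal(μ,σ), the p-quantile is μ + z_p·σ. Here z_{0.2} = -0.8416, z_{0.9} = 1.282.
So -45.7 = μ − 0.8416σ and 63 = μ + 1.282σ.
Subtracting: σ = (63 − -45.7)/(1.282 − (-0.8416)) = 51.197.
Then μ = -45.7 − (-0.8416)·51.197 = -2.612.
Precision τ = 1/σ² = 1/51.2² = 0.000382.

μ = -2.612, τ = 0.000382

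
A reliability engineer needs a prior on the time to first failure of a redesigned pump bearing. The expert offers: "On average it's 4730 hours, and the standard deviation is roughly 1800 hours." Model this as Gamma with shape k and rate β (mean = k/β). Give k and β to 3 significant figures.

For Gamma(k, rate β): mean = k/β, variance = k/β², so CV = 1/√k.
CV = SD/mean = 1800/4730 = 0.3805, hence k = 1/CV² = 6.91.
Then β = k/mean = 6.91/4730 = 0.00146.

k ≈ 6.91, β ≈ 0.00146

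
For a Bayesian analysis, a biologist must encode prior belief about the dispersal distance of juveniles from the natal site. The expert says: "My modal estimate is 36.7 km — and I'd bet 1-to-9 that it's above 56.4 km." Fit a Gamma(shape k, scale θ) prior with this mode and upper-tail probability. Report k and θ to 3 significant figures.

k ≈ 11.1, θ ≈ 3.63

Gamma(k,θ) with k>1 has mode (k−1)θ, so θ = 36.7/(k−1).
Need P(X < 56.4) = 0.9 with θ tied to k this way. Start at k = 2, θ = 36.7: P(X<56.4) ≈ 0.454.
Too low — raise k to concentrate. Iterating converges to k ≈ 11.1.
Then θ = 36.7/(11.1−1) ≈ 3.63.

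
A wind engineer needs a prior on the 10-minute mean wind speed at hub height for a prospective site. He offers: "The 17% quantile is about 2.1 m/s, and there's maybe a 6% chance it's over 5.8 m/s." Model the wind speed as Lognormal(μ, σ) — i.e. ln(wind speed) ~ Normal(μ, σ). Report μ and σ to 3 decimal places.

μ ≈ 1.128, σ ≈ 0.405

If T ~ Lognormal(μ,σ) then ln T ~ Normal(μ,σ), so the p-quantile of ln T is μ + z_p·σ.
ln(2.1) = 0.7419 and ln(5.8) = 1.758; z_{0.17} = -0.9542, z_{0.94} = 1.555.
σ = (1.758 − 0.7419)/(1.555 − (-0.9542)) = 0.405.
μ = 0.7419 − (-0.9542)·0.405 = 1.128.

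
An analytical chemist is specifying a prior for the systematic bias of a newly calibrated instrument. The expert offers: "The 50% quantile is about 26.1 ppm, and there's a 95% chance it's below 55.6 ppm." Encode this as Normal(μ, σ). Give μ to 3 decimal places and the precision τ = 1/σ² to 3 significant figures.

The p-quantile of Normal(μ,σ) is μ + z_p·σ, with z_{0.5} = 0 and z_{0.95} = 1.645.
Eliminate σ: μ = (z₂·x₁ − z₁·x₂)/(z₂ − z₁) = (1.645·26.1 − (0)·55.6)/1.645 = 26.100.
Then σ = (x₂ − x₁)/(z₂ − z₁) = (55.6 − 26.1)/1.645 = 17.935.
Precision τ = 1/σ² = 1/17.93² = 0.00311.

μ = 26.100, τ = 0.00311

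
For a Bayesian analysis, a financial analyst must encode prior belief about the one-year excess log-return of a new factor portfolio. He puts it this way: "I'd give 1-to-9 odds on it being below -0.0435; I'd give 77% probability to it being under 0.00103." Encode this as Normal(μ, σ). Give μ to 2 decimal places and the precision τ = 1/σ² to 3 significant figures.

For Normal(μ,σ), the p-quantile is μ + z_p·σ. Here z_{0.1} = -1.282, z_{0.77} = 0.7388.
So -0.0435 = μ − 1.282σ and 0.00103 = μ + 0.7388σ.
Subtracting: σ = (0.00103 − -0.0435)/(0.7388 − (-1.282)) = 0.02.
Then μ = -0.0435 − (-1.282)·0.02 = -0.02.
Precision τ = 1/σ² = 1/0.02204² = 2060.

μ = -0.02, τ = 2060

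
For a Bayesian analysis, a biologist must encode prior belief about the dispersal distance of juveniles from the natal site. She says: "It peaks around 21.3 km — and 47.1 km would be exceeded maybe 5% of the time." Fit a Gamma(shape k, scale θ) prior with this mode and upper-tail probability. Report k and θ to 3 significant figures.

Gamma(k,θ) with k>1 has mode (k−1)θ, so θ = 21.3/(k−1).
Need P(X < 47.1) = 0.95 with θ tied to k this way. Start at k = 2, θ = 21.3: P(X<47.1) ≈ 0.648.
Too low — raise k to concentrate. Iterating converges to k ≈ 5.37.
Then θ = 21.3/(5.37−1) ≈ 4.88.

k ≈ 5.37, θ ≈ 4.88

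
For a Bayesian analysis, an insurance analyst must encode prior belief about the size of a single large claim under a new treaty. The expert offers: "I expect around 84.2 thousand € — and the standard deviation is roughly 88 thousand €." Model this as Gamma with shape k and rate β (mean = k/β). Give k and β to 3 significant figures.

k ≈ 0.916, β ≈ 0.0109

For Gamma(k, rate β): mean = k/β, variance = k/β², so CV = 1/√k.
CV = SD/mean = 88/84.2 = 1.045, hence k = 1/CV² = 0.916.
Then β = k/mean = 0.916/84.2 = 0.0109.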